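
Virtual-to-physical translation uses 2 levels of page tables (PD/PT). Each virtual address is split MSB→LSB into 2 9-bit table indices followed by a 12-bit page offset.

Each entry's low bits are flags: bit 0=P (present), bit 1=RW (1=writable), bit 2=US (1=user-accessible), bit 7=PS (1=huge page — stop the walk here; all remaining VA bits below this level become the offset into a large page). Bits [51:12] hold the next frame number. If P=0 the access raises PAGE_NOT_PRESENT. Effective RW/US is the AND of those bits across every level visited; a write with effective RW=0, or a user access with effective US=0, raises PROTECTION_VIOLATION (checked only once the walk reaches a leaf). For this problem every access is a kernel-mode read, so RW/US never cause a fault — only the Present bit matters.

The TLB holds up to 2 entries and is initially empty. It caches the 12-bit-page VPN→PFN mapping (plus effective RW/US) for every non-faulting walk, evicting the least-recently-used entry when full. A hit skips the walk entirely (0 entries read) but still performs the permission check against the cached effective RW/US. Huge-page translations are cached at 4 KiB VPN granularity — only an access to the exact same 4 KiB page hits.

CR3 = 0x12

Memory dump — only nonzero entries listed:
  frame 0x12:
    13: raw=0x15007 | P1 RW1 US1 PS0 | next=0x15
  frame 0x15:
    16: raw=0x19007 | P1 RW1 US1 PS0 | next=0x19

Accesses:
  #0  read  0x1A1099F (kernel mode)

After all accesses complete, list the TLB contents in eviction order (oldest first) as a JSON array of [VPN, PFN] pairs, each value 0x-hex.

Per-access translation:
#0 VA=0x1A1099F (r,kernel):
  lvl0: tbl 0x12, slot 13 ⇒ 0x15007 (P1/RW1/US1/PS0)
  lvl1: tbl 0x15, slot 16 ⇒ 0x19007 (P1/RW1/US1/PS0)
  → PA=0x1999F  (2 entries read)

TLB: [["0x1A10", "0x19"]]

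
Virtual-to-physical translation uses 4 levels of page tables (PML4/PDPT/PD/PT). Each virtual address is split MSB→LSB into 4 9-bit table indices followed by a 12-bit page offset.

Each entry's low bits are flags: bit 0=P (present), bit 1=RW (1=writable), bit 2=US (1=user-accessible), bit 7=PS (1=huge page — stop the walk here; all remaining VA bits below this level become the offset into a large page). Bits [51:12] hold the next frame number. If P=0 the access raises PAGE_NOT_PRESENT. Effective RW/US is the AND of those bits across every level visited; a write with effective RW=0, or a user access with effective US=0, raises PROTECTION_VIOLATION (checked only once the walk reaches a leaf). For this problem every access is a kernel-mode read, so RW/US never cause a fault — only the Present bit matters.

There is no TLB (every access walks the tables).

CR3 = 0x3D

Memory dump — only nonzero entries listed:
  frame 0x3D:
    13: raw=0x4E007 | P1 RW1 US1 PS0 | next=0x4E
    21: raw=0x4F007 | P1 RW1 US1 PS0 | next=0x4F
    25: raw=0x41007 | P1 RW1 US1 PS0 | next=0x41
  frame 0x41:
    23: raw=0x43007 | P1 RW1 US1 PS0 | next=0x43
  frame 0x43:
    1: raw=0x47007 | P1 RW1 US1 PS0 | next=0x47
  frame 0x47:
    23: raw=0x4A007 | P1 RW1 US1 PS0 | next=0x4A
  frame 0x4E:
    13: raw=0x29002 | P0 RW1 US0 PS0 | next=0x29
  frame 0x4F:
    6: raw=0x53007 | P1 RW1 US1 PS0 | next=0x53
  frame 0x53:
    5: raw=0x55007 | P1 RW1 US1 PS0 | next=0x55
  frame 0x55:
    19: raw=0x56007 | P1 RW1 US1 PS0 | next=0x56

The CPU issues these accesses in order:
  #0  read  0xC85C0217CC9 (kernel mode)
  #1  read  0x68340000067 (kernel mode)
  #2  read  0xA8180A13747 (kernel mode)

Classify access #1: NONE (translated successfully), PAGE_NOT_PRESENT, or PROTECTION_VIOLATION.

Per-access translation:
#0 VA=0xC85C0217CC9 (r,kernel):
  [0] read 0x3D idx=25: raw=0x41007 flags P=1 W=1 U=1 S=0
  [1] read 0x41 idx=23: raw=0x43007 flags P=1 W=1 U=1 S=0
  [2] read 0x43 idx=1: raw=0x47007 flags P=1 W=1 U=1 S=0
  [3] read 0x47 idx=23: raw=0x4A007 flags P=1 W=1 U=1 S=0
  ✓ 0x4ACC9  — 4 lookups
#1 VA=0x68340000067 (r,kernel):
  [0] read 0x3D idx=13: raw=0x4E007 flags P=1 W=1 U=1 S=0
  [1] read 0x4E idx=13: raw=0x29002 flags P=0 W=1 U=0 S=0
  ⇒ fault: PAGE_NOT_PRESENT  — 2 lookups
#2 VA=0xA8180A13747 (r,kernel):
  [0] read 0x3D idx=21: raw=0x4F007 flags P=1 W=1 U=1 S=0
  [1] read 0x4F idx=6: raw=0x53007 flags P=1 W=1 U=1 S=0
  [2] read 0x53 idx=5: raw=0x55007 flags P=1 W=1 U=1 S=0
  [3] read 0x55 idx=19: raw=0x56007 flags P=1 W=1 U=1 S=0
  ✓ 0x56747  — 4 lookups

Access #1 fault: PAGE_NOT_PRESENT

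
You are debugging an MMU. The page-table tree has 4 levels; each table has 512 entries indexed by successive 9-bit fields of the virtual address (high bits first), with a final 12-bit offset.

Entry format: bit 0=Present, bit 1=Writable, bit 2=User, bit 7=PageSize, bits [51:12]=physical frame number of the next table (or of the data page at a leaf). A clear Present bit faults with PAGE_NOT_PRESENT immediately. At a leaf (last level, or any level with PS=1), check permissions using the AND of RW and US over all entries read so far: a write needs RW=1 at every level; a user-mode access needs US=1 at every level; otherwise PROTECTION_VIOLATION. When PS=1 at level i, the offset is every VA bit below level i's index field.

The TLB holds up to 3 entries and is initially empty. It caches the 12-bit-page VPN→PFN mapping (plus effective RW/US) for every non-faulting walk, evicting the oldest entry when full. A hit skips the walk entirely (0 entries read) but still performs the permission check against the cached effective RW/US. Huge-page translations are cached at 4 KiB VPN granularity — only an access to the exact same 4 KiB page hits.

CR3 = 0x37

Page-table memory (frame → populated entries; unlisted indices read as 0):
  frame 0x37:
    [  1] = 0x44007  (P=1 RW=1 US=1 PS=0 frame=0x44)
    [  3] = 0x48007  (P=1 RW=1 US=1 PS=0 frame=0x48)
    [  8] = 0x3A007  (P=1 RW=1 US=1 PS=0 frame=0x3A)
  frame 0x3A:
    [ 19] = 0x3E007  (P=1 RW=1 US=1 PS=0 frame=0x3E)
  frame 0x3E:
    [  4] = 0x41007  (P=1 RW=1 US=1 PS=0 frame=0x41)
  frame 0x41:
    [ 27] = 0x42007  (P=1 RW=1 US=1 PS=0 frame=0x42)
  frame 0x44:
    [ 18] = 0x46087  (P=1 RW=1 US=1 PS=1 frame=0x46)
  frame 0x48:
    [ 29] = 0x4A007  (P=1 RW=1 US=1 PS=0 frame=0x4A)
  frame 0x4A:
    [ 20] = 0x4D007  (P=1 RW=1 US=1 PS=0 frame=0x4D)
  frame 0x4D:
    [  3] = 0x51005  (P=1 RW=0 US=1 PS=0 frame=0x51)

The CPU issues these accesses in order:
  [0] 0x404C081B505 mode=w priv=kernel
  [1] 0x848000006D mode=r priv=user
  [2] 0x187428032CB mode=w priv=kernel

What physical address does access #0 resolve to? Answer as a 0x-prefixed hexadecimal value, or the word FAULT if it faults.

Per-access translation:
#0 VA=0x404C081B505 (w,kernel):
  lvl0: tbl 0x37, slot 8 ⇒ 0x3A007 (P1/RW1/US1/PS0)
  lvl1: tbl 0x3A, slot 19 ⇒ 0x3E007 (P1/RW1/US1/PS0)
  lvl2: tbl 0x3E, slot 4 ⇒ 0x41007 (P1/RW1/US1/PS0)
  lvl3: tbl 0x41, slot 27 ⇒ 0x42007 (P1/RW1/US1/PS0)
  → PA=0x42505  (4 entries read)
#1 VA=0x848000006D (r,user):
  lvl0: tbl 0x37, slot 1 ⇒ 0x44007 (P1/RW1/US1/PS0)
  lvl1: tbl 0x44, slot 18 ⇒ 0x46087 (P1/RW1/US1/PS1)
  → PA=0x4606D (huge @L1)  (2 entries read)
#2 VA=0x187428032CB (w,kernel):
  lvl0: tbl 0x37, slot 3 ⇒ 0x48007 (P1/RW1/US1/PS0)
  lvl1: tbl 0x48, slot 29 ⇒ 0x4A007 (P1/RW1/US1/PS0)
  lvl2: tbl 0x4A, slot 20 ⇒ 0x4D007 (P1/RW1/US1/PS0)
  lvl3: tbl 0x4D, slot 3 ⇒ 0x51005 (P1/RW0/US1/PS0)
  ✗ PROTECTION_VIOLATION  [4 reads]

Access #0 PA: 0x42505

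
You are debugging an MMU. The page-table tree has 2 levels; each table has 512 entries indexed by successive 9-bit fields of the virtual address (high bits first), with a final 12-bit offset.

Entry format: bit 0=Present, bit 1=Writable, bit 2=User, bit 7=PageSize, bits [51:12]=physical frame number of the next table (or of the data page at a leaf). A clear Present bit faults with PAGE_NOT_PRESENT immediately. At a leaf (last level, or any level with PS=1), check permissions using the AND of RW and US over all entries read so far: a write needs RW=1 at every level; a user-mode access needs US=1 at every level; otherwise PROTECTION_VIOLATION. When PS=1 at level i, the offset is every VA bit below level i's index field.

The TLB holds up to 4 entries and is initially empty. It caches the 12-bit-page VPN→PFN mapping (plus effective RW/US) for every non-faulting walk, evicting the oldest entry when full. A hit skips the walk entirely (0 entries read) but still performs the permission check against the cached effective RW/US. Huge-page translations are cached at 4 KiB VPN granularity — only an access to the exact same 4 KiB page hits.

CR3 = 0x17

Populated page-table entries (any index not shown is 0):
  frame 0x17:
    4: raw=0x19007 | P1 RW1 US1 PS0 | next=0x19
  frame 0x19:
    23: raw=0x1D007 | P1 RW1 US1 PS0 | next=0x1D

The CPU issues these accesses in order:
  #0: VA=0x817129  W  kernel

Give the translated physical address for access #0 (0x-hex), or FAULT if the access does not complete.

Trace:
#0 VA=0x817129 (w,kernel):
  L0 @0x17[4] → 0x19007  P=1,RW=1,US=1,PS=0
  L1 @0x19[23] → 0x1D007  P=1,RW=1,US=1,PS=0
  → PA=0x1D129  (2 entries read)

Access #0 PA: 0x1D129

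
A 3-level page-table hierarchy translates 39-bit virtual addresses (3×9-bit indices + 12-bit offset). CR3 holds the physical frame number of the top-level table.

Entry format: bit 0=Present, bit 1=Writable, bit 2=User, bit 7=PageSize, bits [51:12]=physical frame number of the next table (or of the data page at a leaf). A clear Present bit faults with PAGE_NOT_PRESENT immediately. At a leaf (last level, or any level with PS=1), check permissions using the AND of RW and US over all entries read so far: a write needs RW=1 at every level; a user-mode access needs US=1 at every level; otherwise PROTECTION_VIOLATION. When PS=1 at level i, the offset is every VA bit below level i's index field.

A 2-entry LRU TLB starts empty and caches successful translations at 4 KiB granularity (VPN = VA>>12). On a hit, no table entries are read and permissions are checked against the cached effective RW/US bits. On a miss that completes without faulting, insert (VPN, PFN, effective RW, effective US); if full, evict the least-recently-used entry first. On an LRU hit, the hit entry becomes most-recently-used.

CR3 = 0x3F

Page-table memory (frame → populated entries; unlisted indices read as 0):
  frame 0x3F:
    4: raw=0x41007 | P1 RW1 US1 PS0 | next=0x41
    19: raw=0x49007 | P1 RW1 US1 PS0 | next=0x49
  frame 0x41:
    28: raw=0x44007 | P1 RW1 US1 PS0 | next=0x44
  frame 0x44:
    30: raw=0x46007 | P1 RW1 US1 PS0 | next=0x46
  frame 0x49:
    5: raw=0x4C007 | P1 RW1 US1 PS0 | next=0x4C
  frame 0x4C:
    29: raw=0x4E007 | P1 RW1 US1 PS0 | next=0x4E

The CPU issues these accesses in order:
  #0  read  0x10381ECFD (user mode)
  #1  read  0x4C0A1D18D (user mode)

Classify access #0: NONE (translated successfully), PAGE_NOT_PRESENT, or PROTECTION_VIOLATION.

Per-access translation:
#0 VA=0x10381ECFD (r,user):
  L0 @0x3F[4] → 0x41007  P=1,RW=1,US=1,PS=0
  L1 @0x41[28] → 0x44007  P=1,RW=1,US=1,PS=0
  L2 @0x44[30] → 0x46007  P=1,RW=1,US=1,PS=0
  ✓ 0x46CFD  — 3 lookups
#1 VA=0x4C0A1D18D (r,user):
  L0 @0x3F[19] → 0x49007  P=1,RW=1,US=1,PS=0
  L1 @0x49[5] → 0x4C007  P=1,RW=1,US=1,PS=0
  L2 @0x4C[29] → 0x4E007  P=1,RW=1,US=1,PS=0
  ✓ 0x4E18D  — 3 lookups

Access #0 fault: NONE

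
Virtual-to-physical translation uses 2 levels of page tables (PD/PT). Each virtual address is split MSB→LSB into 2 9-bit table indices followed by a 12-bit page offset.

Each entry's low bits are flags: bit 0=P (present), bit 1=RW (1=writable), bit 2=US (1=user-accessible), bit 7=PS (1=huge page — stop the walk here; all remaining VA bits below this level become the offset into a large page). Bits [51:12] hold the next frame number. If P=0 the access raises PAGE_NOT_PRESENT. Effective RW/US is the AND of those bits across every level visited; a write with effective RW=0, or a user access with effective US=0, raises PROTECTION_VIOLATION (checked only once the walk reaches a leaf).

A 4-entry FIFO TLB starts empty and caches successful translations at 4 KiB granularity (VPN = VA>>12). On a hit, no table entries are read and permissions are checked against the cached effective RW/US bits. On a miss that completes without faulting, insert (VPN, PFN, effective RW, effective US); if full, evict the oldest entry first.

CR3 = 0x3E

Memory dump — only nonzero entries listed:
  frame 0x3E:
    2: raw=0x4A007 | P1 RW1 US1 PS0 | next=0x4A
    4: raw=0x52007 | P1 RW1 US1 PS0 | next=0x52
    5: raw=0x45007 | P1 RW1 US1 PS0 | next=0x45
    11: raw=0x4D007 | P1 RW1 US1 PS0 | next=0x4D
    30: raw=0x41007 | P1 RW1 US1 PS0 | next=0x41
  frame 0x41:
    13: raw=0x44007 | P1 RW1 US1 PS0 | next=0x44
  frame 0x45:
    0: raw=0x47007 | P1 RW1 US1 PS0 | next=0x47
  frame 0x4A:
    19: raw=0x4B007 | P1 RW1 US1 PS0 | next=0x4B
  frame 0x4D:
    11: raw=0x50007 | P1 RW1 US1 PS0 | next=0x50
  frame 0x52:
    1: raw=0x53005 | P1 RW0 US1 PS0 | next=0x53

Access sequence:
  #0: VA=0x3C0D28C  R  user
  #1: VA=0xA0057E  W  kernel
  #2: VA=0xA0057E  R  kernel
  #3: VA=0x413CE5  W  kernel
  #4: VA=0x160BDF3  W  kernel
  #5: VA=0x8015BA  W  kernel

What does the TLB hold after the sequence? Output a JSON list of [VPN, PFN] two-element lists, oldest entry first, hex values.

Per-access translation:
#0 VA=0x3C0D28C (r,user):
  [0] read 0x3E idx=30: raw=0x41007 flags P=1 W=1 U=1 S=0
  [1] read 0x41 idx=13: raw=0x44007 flags P=1 W=1 U=1 S=0
  ✓ 0x4428C  — 2 lookups
#1 VA=0xA0057E (w,kernel):
  [0] read 0x3E idx=5: raw=0x45007 flags P=1 W=1 U=1 S=0
  [1] read 0x45 idx=0: raw=0x47007 flags P=1 W=1 U=1 S=0
  ✓ 0x4757E  — 2 lookups
#2 VA=0xA0057E (r,kernel):
  TLB hit vpn=0xA00 → PA=0x4757E
#3 VA=0x413CE5 (w,kernel):
  [0] read 0x3E idx=2: raw=0x4A007 flags P=1 W=1 U=1 S=0
  [1] read 0x4A idx=19: raw=0x4B007 flags P=1 W=1 U=1 S=0
  ✓ 0x4BCE5  — 2 lookups
#4 VA=0x160BDF3 (w,kernel):
  [0] read 0x3E idx=11: raw=0x4D007 flags P=1 W=1 U=1 S=0
  [1] read 0x4D idx=11: raw=0x50007 flags P=1 W=1 U=1 S=0
  ✓ 0x50DF3  — 2 lookups
#5 VA=0x8015BA (w,kernel):
  [0] read 0x3E idx=4: raw=0x52007 flags P=1 W=1 U=1 S=0
  [1] read 0x52 idx=1: raw=0x53005 flags P=1 W=0 U=1 S=0
  ✗ PROTECTION_VIOLATION  [2 reads]

TLB: [["0x3C0D", "0x44"], ["0xA00", "0x47"], ["0x413", "0x4B"], ["0x160B", "0x50"]]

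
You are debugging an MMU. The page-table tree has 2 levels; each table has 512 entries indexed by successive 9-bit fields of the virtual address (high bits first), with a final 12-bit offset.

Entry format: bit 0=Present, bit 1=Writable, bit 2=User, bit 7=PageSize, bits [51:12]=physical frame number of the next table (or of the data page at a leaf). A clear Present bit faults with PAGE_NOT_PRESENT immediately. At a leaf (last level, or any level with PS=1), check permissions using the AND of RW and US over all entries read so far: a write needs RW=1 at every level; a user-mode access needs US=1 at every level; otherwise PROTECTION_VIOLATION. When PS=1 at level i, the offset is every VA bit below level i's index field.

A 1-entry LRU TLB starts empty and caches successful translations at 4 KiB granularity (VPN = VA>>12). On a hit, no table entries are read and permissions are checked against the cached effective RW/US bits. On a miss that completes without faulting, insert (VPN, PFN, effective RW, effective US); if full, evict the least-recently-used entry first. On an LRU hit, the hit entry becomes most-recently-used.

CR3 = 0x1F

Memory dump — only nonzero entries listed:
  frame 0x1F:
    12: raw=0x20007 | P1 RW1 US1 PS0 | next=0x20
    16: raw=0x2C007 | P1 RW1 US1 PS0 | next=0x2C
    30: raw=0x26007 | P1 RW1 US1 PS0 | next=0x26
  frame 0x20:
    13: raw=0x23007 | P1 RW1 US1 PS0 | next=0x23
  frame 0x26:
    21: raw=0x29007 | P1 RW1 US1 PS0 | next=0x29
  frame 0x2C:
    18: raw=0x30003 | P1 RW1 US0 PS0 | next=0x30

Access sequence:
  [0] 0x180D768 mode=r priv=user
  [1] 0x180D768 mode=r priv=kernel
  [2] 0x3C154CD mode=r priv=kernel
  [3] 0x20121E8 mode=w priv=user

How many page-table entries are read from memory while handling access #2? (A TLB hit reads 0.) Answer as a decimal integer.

Trace:
#0 VA=0x180D768 (r,user):
  L0 @0x1F[12] → 0x20007  P=1,RW=1,US=1,PS=0
  L1 @0x20[13] → 0x23007  P=1,RW=1,US=1,PS=0
  → PA=0x23768  (2 entries read)
#1 VA=0x180D768 (r,kernel):
  TLB hit vpn=0x180D → PA=0x23768
#2 VA=0x3C154CD (r,kernel):
  L0 @0x1F[30] → 0x26007  P=1,RW=1,US=1,PS=0
  L1 @0x26[21] → 0x29007  P=1,RW=1,US=1,PS=0
  → PA=0x294CD  (2 entries read)
#3 VA=0x20121E8 (w,user):
  L0 @0x1F[16] → 0x2C007  P=1,RW=1,US=1,PS=0
  L1 @0x2C[18] → 0x30003  P=1,RW=1,US=0,PS=0
  ⇒ fault: PROTECTION_VIOLATION  — 2 lookups

Entries read for #2: 2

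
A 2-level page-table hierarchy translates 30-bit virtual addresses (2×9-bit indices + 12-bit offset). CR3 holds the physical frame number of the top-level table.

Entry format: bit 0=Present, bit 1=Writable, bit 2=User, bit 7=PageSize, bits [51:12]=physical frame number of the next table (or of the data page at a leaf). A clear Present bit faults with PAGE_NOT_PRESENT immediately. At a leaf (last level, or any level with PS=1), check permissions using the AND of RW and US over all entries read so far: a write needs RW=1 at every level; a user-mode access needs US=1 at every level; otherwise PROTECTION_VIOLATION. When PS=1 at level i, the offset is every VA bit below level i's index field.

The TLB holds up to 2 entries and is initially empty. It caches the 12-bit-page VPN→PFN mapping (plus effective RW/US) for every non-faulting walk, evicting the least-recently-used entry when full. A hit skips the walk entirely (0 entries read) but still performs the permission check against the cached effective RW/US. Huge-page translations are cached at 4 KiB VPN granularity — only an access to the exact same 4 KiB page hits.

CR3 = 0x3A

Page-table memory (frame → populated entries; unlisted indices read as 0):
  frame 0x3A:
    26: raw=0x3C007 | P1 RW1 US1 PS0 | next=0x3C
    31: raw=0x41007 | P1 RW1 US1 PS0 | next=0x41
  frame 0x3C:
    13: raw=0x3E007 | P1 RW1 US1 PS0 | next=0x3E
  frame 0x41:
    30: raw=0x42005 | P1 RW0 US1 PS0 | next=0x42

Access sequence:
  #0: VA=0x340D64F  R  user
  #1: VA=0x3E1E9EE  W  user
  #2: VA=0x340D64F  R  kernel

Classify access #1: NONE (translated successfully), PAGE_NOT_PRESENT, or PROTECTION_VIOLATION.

Per-access translation:
#0 VA=0x340D64F (r,user):
  L0: frame=0x3A idx=26 entry=0x3C007 [P=1 RW=1 US=1 PS=0]
  L1: frame=0x3C idx=13 entry=0x3E007 [P=1 RW=1 US=1 PS=0]
  → PA=0x3E64F  (2 entries read)
#1 VA=0x3E1E9EE (w,user):
  L0: frame=0x3A idx=31 entry=0x41007 [P=1 RW=1 US=1 PS=0]
  L1: frame=0x41 idx=30 entry=0x42005 [P=1 RW=0 US=1 PS=0]
  ✗ PROTECTION_VIOLATION  [2 reads]
#2 VA=0x340D64F (r,kernel):
  TLB hit vpn=0x340D → PA=0x3E64F

Access #1 fault: PROTECTION_VIOLATION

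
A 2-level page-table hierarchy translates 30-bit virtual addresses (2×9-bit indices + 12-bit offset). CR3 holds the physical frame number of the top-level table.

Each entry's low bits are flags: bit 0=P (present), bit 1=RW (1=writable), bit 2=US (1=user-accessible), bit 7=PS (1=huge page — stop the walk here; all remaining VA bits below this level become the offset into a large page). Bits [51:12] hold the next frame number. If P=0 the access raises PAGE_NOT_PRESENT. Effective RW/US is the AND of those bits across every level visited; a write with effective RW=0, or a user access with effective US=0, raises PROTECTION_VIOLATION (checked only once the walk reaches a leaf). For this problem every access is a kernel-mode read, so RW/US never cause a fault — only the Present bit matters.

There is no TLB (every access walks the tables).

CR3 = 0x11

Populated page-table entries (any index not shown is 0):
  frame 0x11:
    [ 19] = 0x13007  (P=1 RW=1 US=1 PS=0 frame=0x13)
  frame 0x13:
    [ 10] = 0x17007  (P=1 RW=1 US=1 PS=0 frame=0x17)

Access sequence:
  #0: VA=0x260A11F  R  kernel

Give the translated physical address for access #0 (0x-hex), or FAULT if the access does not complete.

Trace:
#0 VA=0x260A11F (r,kernel):
  L0: frame=0x11 idx=19 entry=0x13007 [P=1 RW=1 US=1 PS=0]
  L1: frame=0x13 idx=10 entry=0x17007 [P=1 RW=1 US=1 PS=0]
  ⇒ phys 0x1711F  [2 reads]

Access #0 PA: 0x1711F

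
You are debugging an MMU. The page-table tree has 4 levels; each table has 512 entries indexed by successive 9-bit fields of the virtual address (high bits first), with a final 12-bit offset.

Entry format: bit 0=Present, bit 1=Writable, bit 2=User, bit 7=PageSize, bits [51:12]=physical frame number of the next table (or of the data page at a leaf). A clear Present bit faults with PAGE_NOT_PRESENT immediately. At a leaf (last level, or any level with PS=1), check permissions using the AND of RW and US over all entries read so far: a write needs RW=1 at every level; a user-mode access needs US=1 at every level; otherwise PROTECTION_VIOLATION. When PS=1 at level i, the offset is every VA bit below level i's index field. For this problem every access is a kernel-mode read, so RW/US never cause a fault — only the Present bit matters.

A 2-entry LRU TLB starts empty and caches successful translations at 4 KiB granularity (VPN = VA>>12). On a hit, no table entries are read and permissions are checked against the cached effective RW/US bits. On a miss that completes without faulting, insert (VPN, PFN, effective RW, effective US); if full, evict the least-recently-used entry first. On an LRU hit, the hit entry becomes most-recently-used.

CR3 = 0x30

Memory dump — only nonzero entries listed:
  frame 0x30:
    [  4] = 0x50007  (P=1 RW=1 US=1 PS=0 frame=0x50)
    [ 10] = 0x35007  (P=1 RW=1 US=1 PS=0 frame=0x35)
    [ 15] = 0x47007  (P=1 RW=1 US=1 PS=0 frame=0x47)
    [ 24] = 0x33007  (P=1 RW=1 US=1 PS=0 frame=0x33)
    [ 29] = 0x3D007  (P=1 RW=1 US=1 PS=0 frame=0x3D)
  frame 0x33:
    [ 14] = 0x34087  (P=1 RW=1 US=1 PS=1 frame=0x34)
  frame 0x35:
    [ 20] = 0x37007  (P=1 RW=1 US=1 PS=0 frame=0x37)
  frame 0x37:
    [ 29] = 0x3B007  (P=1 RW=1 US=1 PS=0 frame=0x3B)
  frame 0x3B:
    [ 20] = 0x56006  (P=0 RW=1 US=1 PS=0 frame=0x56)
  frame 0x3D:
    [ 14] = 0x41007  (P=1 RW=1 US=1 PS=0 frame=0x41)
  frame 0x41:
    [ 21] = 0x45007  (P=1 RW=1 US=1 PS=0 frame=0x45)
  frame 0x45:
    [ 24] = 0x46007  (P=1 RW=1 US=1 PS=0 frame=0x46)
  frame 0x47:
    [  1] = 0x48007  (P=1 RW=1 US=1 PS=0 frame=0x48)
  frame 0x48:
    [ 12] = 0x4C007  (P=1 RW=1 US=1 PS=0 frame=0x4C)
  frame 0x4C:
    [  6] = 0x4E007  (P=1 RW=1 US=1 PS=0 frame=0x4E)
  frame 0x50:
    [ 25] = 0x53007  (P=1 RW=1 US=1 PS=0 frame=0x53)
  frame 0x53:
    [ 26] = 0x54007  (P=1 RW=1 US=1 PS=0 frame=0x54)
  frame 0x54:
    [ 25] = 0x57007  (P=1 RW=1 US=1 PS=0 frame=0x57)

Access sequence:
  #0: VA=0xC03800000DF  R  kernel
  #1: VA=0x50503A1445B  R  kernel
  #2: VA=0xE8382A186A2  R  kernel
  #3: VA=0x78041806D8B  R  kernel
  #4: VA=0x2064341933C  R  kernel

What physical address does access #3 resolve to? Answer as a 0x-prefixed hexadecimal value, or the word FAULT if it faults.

Trace:
#0 VA=0xC03800000DF (r,kernel):
  lvl0: tbl 0x30, slot 24 ⇒ 0x33007 (P1/RW1/US1/PS0)
  lvl1: tbl 0x33, slot 14 ⇒ 0x34087 (P1/RW1/US1/PS1)
  ✓ 0x340DF (huge @L1)  — 2 lookups
#1 VA=0x50503A1445B (r,kernel):
  lvl0: tbl 0x30, slot 10 ⇒ 0x35007 (P1/RW1/US1/PS0)
  lvl1: tbl 0x35, slot 20 ⇒ 0x37007 (P1/RW1/US1/PS0)
  lvl2: tbl 0x37, slot 29 ⇒ 0x3B007 (P1/RW1/US1/PS0)
  lvl3: tbl 0x3B, slot 20 ⇒ 0x56006 (P0/RW1/US1/PS0)
  ⇒ fault: PAGE_NOT_PRESENT  — 4 lookups
#2 VA=0xE8382A186A2 (r,kernel):
  lvl0: tbl 0x30, slot 29 ⇒ 0x3D007 (P1/RW1/US1/PS0)
  lvl1: tbl 0x3D, slot 14 ⇒ 0x41007 (P1/RW1/US1/PS0)
  lvl2: tbl 0x41, slot 21 ⇒ 0x45007 (P1/RW1/US1/PS0)
  lvl3: tbl 0x45, slot 24 ⇒ 0x46007 (P1/RW1/US1/PS0)
  ✓ 0x466A2  — 4 lookups
#3 VA=0x78041806D8B (r,kernel):
  lvl0: tbl 0x30, slot 15 ⇒ 0x47007 (P1/RW1/US1/PS0)
  lvl1: tbl 0x47, slot 1 ⇒ 0x48007 (P1/RW1/US1/PS0)
  lvl2: tbl 0x48, slot 12 ⇒ 0x4C007 (P1/RW1/US1/PS0)
  lvl3: tbl 0x4C, slot 6 ⇒ 0x4E007 (P1/RW1/US1/PS0)
  ✓ 0x4ED8B  — 4 lookups
#4 VA=0x2064341933C (r,kernel):
  lvl0: tbl 0x30, slot 4 ⇒ 0x50007 (P1/RW1/US1/PS0)
  lvl1: tbl 0x50, slot 25 ⇒ 0x53007 (P1/RW1/US1/PS0)
  lvl2: tbl 0x53, slot 26 ⇒ 0x54007 (P1/RW1/US1/PS0)
  lvl3: tbl 0x54, slot 25 ⇒ 0x57007 (P1/RW1/US1/PS0)
  ✓ 0x5733C  — 4 lookups

Access #3 PA: 0x4ED8B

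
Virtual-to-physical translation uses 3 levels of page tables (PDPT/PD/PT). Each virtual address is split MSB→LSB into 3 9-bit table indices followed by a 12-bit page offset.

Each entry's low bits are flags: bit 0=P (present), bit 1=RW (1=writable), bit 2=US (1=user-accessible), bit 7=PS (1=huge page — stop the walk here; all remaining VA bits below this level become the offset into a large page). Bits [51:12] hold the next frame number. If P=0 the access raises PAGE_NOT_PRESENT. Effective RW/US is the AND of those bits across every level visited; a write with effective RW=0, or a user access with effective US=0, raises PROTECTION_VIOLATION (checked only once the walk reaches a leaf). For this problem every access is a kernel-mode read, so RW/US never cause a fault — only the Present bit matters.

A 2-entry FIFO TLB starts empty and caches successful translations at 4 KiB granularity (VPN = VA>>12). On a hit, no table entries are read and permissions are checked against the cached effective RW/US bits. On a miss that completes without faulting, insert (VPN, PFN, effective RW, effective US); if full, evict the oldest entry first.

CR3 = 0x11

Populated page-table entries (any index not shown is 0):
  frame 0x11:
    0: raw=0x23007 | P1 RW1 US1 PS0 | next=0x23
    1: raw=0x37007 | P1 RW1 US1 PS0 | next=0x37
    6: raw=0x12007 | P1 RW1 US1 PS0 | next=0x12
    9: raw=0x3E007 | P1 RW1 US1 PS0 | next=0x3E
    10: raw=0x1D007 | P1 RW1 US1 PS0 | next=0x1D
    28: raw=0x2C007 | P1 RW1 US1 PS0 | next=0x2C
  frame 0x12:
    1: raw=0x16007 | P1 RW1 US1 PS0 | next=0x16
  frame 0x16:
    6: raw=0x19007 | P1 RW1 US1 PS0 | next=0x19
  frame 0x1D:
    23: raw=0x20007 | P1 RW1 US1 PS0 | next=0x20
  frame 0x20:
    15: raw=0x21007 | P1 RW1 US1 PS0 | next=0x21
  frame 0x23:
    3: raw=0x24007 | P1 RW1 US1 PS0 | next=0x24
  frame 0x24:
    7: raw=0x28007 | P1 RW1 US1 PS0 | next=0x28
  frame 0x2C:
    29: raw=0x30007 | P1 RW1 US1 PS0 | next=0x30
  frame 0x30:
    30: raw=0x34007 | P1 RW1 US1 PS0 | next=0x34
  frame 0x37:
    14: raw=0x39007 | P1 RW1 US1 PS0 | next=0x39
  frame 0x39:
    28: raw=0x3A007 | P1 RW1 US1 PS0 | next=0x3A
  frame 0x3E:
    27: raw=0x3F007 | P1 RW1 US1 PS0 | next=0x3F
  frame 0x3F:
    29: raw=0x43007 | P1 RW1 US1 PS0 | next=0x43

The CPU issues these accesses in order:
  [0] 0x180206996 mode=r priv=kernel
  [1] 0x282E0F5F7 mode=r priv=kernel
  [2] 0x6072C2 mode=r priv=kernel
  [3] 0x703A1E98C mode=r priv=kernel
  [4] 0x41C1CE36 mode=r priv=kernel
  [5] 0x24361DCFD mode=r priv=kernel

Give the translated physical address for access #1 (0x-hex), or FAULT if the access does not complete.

Walk each access:
#0 VA=0x180206996 (r,kernel):
  L0: frame=0x11 idx=6 entry=0x12007 [P=1 RW=1 US=1 PS=0]
  L1: frame=0x12 idx=1 entry=0x16007 [P=1 RW=1 US=1 PS=0]
  L2: frame=0x16 idx=6 entry=0x19007 [P=1 RW=1 US=1 PS=0]
  ⇒ phys 0x19996  [3 reads]
#1 VA=0x282E0F5F7 (r,kernel):
  L0: frame=0x11 idx=10 entry=0x1D007 [P=1 RW=1 US=1 PS=0]
  L1: frame=0x1D idx=23 entry=0x20007 [P=1 RW=1 US=1 PS=0]
  L2: frame=0x20 idx=15 entry=0x21007 [P=1 RW=1 US=1 PS=0]
  ⇒ phys 0x215F7  [3 reads]
#2 VA=0x6072C2 (r,kernel):
  L0: frame=0x11 idx=0 entry=0x23007 [P=1 RW=1 US=1 PS=0]
  L1: frame=0x23 idx=3 entry=0x24007 [P=1 RW=1 US=1 PS=0]
  L2: frame=0x24 idx=7 entry=0x28007 [P=1 RW=1 US=1 PS=0]
  ⇒ phys 0x282C2  [3 reads]
#3 VA=0x703A1E98C (r,kernel):
  L0: frame=0x11 idx=28 entry=0x2C007 [P=1 RW=1 US=1 PS=0]
  L1: frame=0x2C idx=29 entry=0x30007 [P=1 RW=1 US=1 PS=0]
  L2: frame=0x30 idx=30 entry=0x34007 [P=1 RW=1 US=1 PS=0]
  ⇒ phys 0x3498C  [3 reads]
#4 VA=0x41C1CE36 (r,kernel):
  L0: frame=0x11 idx=1 entry=0x37007 [P=1 RW=1 US=1 PS=0]
  L1: frame=0x37 idx=14 entry=0x39007 [P=1 RW=1 US=1 PS=0]
  L2: frame=0x39 idx=28 entry=0x3A007 [P=1 RW=1 US=1 PS=0]
  ⇒ phys 0x3AE36  [3 reads]
#5 VA=0x24361DCFD (r,kernel):
  L0: frame=0x11 idx=9 entry=0x3E007 [P=1 RW=1 US=1 PS=0]
  L1: frame=0x3E idx=27 entry=0x3F007 [P=1 RW=1 US=1 PS=0]
  L2: frame=0x3F idx=29 entry=0x43007 [P=1 RW=1 US=1 PS=0]
  ⇒ phys 0x43CFD  [3 reads]

Access #1 PA: 0x215F7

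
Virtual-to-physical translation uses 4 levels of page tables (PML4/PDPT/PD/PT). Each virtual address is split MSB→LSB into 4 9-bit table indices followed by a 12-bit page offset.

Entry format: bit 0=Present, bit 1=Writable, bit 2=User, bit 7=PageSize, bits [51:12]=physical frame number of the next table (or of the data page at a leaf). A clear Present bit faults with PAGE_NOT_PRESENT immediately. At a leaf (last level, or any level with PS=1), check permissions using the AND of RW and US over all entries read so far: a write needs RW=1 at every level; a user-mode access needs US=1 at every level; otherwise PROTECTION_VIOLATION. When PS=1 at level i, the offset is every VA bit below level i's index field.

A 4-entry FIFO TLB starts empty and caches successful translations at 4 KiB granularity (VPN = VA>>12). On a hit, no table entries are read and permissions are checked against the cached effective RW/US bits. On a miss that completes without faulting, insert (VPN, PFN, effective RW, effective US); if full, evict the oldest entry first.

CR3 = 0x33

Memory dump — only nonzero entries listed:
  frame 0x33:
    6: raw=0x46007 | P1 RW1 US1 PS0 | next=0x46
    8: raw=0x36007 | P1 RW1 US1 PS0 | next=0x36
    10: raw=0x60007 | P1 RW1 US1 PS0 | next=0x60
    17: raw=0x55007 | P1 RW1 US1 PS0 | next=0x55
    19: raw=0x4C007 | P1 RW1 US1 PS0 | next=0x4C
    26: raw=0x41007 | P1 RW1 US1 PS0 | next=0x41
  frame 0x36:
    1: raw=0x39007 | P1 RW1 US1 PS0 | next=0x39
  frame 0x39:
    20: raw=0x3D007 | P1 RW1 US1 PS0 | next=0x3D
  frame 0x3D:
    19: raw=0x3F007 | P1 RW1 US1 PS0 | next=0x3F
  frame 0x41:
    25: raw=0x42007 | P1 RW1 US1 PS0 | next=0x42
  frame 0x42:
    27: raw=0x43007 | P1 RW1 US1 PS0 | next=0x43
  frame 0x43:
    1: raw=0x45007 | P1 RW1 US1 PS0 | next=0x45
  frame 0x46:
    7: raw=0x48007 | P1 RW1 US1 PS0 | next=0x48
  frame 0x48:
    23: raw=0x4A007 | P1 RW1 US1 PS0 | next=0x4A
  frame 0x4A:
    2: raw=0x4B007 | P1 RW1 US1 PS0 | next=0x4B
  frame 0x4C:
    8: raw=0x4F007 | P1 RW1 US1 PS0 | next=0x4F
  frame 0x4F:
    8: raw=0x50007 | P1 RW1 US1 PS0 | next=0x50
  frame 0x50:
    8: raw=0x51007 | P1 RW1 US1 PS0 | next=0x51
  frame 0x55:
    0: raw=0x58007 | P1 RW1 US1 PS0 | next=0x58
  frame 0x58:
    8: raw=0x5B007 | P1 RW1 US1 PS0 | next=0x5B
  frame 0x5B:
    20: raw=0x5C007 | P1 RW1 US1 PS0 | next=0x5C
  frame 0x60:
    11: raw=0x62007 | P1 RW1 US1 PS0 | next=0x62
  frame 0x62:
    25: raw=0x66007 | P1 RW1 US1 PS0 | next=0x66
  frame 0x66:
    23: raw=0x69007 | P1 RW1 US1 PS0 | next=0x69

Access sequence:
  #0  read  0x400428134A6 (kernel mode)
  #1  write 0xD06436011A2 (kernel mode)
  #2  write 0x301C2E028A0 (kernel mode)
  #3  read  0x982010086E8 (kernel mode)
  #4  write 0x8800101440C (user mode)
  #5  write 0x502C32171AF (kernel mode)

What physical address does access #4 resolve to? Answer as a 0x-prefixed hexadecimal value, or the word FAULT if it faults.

Per-access translation:
#0 VA=0x400428134A6 (r,kernel):
  [0] read 0x33 idx=8: raw=0x36007 flags P=1 W=1 U=1 S=0
  [1] read 0x36 idx=1: raw=0x39007 flags P=1 W=1 U=1 S=0
  [2] read 0x39 idx=20: raw=0x3D007 flags P=1 W=1 U=1 S=0
  [3] read 0x3D idx=19: raw=0x3F007 flags P=1 W=1 U=1 S=0
  → PA=0x3F4A6  (4 entries read)
#1 VA=0xD06436011A2 (w,kernel):
  [0] read 0x33 idx=26: raw=0x41007 flags P=1 W=1 U=1 S=0
  [1] read 0x41 idx=25: raw=0x42007 flags P=1 W=1 U=1 S=0
  [2] read 0x42 idx=27: raw=0x43007 flags P=1 W=1 U=1 S=0
  [3] read 0x43 idx=1: raw=0x45007 flags P=1 W=1 U=1 S=0
  → PA=0x451A2  (4 entries read)
#2 VA=0x301C2E028A0 (w,kernel):
  [0] read 0x33 idx=6: raw=0x46007 flags P=1 W=1 U=1 S=0
  [1] read 0x46 idx=7: raw=0x48007 flags P=1 W=1 U=1 S=0
  [2] read 0x48 idx=23: raw=0x4A007 flags P=1 W=1 U=1 S=0
  [3] read 0x4A idx=2: raw=0x4B007 flags P=1 W=1 U=1 S=0
  → PA=0x4B8A0  (4 entries read)
#3 VA=0x982010086E8 (r,kernel):
  [0] read 0x33 idx=19: raw=0x4C007 flags P=1 W=1 U=1 S=0
  [1] read 0x4C idx=8: raw=0x4F007 flags P=1 W=1 U=1 S=0
  [2] read 0x4F idx=8: raw=0x50007 flags P=1 W=1 U=1 S=0
  [3] read 0x50 idx=8: raw=0x51007 flags P=1 W=1 U=1 S=0
  → PA=0x516E8  (4 entries read)
#4 VA=0x8800101440C (w,user):
  [0] read 0x33 idx=17: raw=0x55007 flags P=1 W=1 U=1 S=0
  [1] read 0x55 idx=0: raw=0x58007 flags P=1 W=1 U=1 S=0
  [2] read 0x58 idx=8: raw=0x5B007 flags P=1 W=1 U=1 S=0
  [3] read 0x5B idx=20: raw=0x5C007 flags P=1 W=1 U=1 S=0
  → PA=0x5C40C  (4 entries read)
#5 VA=0x502C32171AF (w,kernel):
  [0] read 0x33 idx=10: raw=0x60007 flags P=1 W=1 U=1 S=0
  [1] read 0x60 idx=11: raw=0x62007 flags P=1 W=1 U=1 S=0
  [2] read 0x62 idx=25: raw=0x66007 flags P=1 W=1 U=1 S=0
  [3] read 0x66 idx=23: raw=0x69007 flags P=1 W=1 U=1 S=0
  → PA=0x691AF  (4 entries read)

Access #4 PA: 0x5C40C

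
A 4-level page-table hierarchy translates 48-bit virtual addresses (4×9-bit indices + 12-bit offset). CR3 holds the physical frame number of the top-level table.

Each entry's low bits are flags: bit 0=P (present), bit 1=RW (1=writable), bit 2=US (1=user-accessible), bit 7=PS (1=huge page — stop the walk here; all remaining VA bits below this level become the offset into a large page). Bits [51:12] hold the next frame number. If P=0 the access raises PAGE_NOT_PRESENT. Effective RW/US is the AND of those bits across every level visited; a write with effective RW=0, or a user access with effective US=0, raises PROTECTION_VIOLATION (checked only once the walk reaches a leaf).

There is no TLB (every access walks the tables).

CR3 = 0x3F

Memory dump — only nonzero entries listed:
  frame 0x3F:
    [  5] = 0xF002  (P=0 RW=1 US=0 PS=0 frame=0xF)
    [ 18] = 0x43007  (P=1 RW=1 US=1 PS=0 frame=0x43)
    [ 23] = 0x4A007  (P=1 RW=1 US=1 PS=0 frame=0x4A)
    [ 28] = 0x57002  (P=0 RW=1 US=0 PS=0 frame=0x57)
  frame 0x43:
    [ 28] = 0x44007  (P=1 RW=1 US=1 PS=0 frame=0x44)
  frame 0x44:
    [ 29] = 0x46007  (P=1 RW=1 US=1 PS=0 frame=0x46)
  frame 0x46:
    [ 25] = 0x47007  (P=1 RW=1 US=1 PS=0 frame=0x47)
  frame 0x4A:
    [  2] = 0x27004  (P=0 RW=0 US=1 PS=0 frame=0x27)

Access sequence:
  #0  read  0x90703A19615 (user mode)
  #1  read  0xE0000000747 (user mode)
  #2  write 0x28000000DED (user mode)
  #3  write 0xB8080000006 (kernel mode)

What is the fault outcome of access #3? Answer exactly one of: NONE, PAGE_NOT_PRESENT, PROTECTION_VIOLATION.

Walk each access:
#0 VA=0x90703A19615 (r,user):
  [0] read 0x3F idx=18: raw=0x43007 flags P=1 W=1 U=1 S=0
  [1] read 0x43 idx=28: raw=0x44007 flags P=1 W=1 U=1 S=0
  [2] read 0x44 idx=29: raw=0x46007 flags P=1 W=1 U=1 S=0
  [3] read 0x46 idx=25: raw=0x47007 flags P=1 W=1 U=1 S=0
  ✓ 0x47615  — 4 lookups
#1 VA=0xE0000000747 (r,user):
  [0] read 0x3F idx=28: raw=0x57002 flags P=0 W=1 U=0 S=0
  ⇒ fault: PAGE_NOT_PRESENT  — 1 lookups
#2 VA=0x28000000DED (w,user):
  [0] read 0x3F idx=5: raw=0xF002 flags P=0 W=1 U=0 S=0
  ⇒ fault: PAGE_NOT_PRESENT  — 1 lookups
#3 VA=0xB8080000006 (w,kernel):
  [0] read 0x3F idx=23: raw=0x4A007 flags P=1 W=1 U=1 S=0
  [1] read 0x4A idx=2: raw=0x27004 flags P=0 W=0 U=1 S=0
  ⇒ fault: PAGE_NOT_PRESENT  — 2 lookups

Access #3 fault: PAGE_NOT_PRESENT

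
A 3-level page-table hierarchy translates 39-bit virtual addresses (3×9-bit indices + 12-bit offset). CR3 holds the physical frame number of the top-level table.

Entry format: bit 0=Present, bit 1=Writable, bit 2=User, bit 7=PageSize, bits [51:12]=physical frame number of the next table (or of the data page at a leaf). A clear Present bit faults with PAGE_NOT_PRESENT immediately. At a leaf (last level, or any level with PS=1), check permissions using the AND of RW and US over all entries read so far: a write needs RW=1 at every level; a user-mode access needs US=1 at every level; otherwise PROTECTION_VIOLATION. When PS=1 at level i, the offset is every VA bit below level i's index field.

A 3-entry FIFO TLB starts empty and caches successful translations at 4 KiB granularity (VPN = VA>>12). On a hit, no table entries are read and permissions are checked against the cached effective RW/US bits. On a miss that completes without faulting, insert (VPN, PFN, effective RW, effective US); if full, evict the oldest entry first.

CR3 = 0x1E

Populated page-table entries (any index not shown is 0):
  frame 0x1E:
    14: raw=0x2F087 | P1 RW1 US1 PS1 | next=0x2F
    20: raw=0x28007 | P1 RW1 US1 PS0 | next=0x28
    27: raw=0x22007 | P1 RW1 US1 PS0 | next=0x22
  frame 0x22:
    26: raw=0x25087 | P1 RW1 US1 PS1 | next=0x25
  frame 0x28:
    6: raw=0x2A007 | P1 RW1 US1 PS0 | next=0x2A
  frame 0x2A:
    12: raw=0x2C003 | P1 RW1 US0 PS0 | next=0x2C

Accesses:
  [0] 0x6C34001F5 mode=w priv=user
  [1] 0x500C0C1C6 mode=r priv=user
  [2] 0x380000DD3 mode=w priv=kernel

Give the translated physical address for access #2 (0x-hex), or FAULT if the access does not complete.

Walk each access:
#0 VA=0x6C34001F5 (w,user):
  L0 @0x1E[27] → 0x22007  P=1,RW=1,US=1,PS=0
  L1 @0x22[26] → 0x25087  P=1,RW=1,US=1,PS=1
  ⇒ phys 0x251F5 (huge @L1)  [2 reads]
#1 VA=0x500C0C1C6 (r,user):
  L0 @0x1E[20] → 0x28007  P=1,RW=1,US=1,PS=0
  L1 @0x28[6] → 0x2A007  P=1,RW=1,US=1,PS=0
  L2 @0x2A[12] → 0x2C003  P=1,RW=1,US=0,PS=0
  ✗ PROTECTION_VIOLATION  [3 reads]
#2 VA=0x380000DD3 (w,kernel):
  L0 @0x1E[14] → 0x2F087  P=1,RW=1,US=1,PS=1
  ⇒ phys 0x2FDD3 (huge @L0)  [1 reads]

Access #2 PA: 0x2FDD3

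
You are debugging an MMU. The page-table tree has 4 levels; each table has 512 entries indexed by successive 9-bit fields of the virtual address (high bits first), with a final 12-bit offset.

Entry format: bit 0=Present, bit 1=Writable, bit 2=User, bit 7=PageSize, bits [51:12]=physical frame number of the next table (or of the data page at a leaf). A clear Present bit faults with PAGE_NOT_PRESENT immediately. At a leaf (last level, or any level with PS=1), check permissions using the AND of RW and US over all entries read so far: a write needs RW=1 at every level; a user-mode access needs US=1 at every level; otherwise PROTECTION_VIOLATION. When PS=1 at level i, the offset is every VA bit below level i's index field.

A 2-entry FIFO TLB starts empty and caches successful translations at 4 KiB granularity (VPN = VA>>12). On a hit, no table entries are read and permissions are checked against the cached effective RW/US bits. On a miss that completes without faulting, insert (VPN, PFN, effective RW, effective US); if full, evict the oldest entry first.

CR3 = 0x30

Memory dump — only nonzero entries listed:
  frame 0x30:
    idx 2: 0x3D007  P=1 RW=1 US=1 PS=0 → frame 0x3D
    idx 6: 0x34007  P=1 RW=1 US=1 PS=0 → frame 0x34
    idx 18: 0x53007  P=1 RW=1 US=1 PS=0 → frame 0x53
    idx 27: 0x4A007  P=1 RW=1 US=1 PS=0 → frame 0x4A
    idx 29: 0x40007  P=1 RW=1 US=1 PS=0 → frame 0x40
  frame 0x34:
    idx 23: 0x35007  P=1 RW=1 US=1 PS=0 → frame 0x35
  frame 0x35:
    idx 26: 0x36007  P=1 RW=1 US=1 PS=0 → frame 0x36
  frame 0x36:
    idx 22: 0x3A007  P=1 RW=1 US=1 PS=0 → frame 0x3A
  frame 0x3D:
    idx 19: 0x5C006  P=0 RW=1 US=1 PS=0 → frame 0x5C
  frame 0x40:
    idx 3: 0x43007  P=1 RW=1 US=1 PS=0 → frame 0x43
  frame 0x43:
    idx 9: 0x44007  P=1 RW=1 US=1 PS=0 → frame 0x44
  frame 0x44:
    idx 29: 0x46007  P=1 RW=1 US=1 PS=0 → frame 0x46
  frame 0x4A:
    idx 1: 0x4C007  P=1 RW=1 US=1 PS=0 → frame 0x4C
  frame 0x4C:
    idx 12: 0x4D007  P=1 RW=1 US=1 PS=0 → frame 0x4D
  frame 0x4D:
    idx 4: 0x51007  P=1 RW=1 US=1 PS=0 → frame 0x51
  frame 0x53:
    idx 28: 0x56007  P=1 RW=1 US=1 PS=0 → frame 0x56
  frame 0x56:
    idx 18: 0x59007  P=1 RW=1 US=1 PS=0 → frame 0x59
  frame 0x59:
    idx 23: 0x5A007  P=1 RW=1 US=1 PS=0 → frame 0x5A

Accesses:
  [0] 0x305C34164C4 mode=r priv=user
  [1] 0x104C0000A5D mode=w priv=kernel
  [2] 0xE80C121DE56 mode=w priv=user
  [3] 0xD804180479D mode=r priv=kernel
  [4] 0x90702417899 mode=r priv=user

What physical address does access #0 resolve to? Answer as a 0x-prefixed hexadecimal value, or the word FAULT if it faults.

Walk each access:
#0 VA=0x305C34164C4 (r,user):
  lvl0: tbl 0x30, slot 6 ⇒ 0x34007 (P1/RW1/US1/PS0)
  lvl1: tbl 0x34, slot 23 ⇒ 0x35007 (P1/RW1/US1/PS0)
  lvl2: tbl 0x35, slot 26 ⇒ 0x36007 (P1/RW1/US1/PS0)
  lvl3: tbl 0x36, slot 22 ⇒ 0x3A007 (P1/RW1/US1/PS0)
  → PA=0x3A4C4  (4 entries read)
#1 VA=0x104C0000A5D (w,kernel):
  lvl0: tbl 0x30, slot 2 ⇒ 0x3D007 (P1/RW1/US1/PS0)
  lvl1: tbl 0x3D, slot 19 ⇒ 0x5C006 (P0/RW1/US1/PS0)
  ✗ PAGE_NOT_PRESENT  [2 reads]
#2 VA=0xE80C121DE56 (w,user):
  lvl0: tbl 0x30, slot 29 ⇒ 0x40007 (P1/RW1/US1/PS0)
  lvl1: tbl 0x40, slot 3 ⇒ 0x43007 (P1/RW1/US1/PS0)
  lvl2: tbl 0x43, slot 9 ⇒ 0x44007 (P1/RW1/US1/PS0)
  lvl3: tbl 0x44, slot 29 ⇒ 0x46007 (P1/RW1/US1/PS0)
  → PA=0x46E56  (4 entries read)
#3 VA=0xD804180479D (r,kernel):
  lvl0: tbl 0x30, slot 27 ⇒ 0x4A007 (P1/RW1/US1/PS0)
  lvl1: tbl 0x4A, slot 1 ⇒ 0x4C007 (P1/RW1/US1/PS0)
  lvl2: tbl 0x4C, slot 12 ⇒ 0x4D007 (P1/RW1/US1/PS0)
  lvl3: tbl 0x4D, slot 4 ⇒ 0x51007 (P1/RW1/US1/PS0)
  → PA=0x5179D  (4 entries read)
#4 VA=0x90702417899 (r,user):
  lvl0: tbl 0x30, slot 18 ⇒ 0x53007 (P1/RW1/US1/PS0)
  lvl1: tbl 0x53, slot 28 ⇒ 0x56007 (P1/RW1/US1/PS0)
  lvl2: tbl 0x56, slot 18 ⇒ 0x59007 (P1/RW1/US1/PS0)
  lvl3: tbl 0x59, slot 23 ⇒ 0x5A007 (P1/RW1/US1/PS0)
  → PA=0x5A899  (4 entries read)

Access #0 PA: 0x3A4C4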